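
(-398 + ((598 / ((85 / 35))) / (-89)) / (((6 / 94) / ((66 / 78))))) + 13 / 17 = -1969525 / 4539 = -433.91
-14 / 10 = -7 / 5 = -1.40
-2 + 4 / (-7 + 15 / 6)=-26 / 9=-2.89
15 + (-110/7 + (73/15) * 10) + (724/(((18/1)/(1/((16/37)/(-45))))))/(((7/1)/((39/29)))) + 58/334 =-87872417/116232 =-756.01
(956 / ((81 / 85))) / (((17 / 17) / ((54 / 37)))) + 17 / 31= 5040007 / 3441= 1464.69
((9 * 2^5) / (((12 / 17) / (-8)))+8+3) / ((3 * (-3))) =361.44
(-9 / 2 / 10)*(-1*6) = 2.70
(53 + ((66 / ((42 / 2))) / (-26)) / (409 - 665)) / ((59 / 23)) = 28398077 / 1374464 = 20.66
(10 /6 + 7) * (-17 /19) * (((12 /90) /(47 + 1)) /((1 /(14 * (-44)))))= 34034 /2565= 13.27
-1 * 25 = -25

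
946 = 946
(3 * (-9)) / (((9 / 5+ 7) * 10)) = -27 / 88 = -0.31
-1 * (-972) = 972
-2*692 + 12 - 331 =-1703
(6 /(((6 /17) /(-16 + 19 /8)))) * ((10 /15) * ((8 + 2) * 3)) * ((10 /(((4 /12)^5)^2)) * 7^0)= -2735444925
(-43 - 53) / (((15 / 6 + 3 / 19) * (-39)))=1216 / 1313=0.93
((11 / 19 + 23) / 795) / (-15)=-448 / 226575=-0.00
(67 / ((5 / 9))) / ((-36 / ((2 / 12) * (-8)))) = 67 / 15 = 4.47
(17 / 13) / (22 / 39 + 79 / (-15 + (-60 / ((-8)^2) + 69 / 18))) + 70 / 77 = 1025119 / 1486166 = 0.69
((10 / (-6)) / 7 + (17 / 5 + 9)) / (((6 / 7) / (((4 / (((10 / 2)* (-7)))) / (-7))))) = 2554 / 11025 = 0.23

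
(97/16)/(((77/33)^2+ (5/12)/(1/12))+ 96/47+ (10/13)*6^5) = 533403/527378336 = 0.00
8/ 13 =0.62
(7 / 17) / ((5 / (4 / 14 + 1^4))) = 9 / 85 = 0.11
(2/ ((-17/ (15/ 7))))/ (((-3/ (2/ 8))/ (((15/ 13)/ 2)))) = 75/ 6188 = 0.01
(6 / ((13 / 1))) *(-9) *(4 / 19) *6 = -1296 / 247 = -5.25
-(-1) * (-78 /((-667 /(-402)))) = -31356 /667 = -47.01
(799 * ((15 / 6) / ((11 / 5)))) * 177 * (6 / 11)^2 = 63640350 / 1331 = 47813.94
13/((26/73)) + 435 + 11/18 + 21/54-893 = -841/2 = -420.50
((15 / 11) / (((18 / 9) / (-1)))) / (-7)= 15 / 154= 0.10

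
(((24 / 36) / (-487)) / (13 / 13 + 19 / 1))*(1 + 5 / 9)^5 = -268912 / 431352945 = -0.00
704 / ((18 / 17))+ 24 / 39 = 77864 / 117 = 665.50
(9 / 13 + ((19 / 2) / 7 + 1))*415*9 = 2072925 / 182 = 11389.70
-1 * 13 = -13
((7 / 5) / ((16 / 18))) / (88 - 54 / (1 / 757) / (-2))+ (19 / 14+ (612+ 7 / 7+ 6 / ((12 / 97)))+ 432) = 6292757561 / 5747560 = 1094.86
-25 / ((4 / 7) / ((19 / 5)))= -665 / 4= -166.25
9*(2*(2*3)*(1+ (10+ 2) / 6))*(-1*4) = -1296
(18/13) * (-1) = -18/13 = -1.38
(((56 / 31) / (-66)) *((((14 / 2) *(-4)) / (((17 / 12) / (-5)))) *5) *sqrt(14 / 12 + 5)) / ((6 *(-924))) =700 *sqrt(222) / 1721709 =0.01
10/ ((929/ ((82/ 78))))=0.01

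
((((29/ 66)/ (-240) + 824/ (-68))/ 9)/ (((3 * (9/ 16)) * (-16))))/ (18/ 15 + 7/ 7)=3263533/ 143957088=0.02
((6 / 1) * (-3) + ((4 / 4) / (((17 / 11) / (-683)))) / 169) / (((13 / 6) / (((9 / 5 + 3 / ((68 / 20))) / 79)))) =-81022536 / 250798535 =-0.32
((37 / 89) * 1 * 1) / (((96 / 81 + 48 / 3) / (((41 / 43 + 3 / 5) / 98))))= 166833 / 435053360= 0.00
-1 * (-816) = 816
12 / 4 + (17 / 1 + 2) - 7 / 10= 21.30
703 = 703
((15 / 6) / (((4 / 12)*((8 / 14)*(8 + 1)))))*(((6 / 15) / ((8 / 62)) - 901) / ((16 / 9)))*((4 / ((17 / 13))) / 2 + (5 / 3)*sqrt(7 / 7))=-10245039 / 4352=-2354.10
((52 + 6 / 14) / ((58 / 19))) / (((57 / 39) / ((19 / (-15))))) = -90649 / 6090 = -14.88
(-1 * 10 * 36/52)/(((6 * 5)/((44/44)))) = -3/13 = -0.23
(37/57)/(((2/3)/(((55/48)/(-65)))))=-0.02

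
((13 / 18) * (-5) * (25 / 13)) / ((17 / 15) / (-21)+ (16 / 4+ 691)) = -0.01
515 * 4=2060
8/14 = 4/7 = 0.57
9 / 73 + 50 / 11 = 3749 / 803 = 4.67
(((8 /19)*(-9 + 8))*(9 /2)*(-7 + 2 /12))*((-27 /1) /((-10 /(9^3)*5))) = 2421009 /475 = 5096.86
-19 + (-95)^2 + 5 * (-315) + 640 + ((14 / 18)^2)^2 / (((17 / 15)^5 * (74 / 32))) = 11448326231153 / 1418437143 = 8071.08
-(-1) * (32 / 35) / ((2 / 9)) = 144 / 35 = 4.11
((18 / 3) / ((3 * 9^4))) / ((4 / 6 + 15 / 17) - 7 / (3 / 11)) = -17 / 1345005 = -0.00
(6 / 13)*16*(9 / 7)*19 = 16416 / 91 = 180.40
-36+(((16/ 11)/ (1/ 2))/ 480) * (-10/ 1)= -1190/ 33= -36.06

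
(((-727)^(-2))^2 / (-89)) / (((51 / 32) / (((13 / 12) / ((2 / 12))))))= -208 / 1267937440534299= -0.00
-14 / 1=-14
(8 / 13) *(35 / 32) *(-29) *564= -143115 / 13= -11008.85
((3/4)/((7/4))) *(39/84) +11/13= 2663/2548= 1.05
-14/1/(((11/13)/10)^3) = -30758000/1331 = -23108.94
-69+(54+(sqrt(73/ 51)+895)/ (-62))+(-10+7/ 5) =-11791/ 310- sqrt(3723)/ 3162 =-38.05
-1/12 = -0.08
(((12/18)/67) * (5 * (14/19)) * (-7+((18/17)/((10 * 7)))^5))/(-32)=6868616619001/856530510071250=0.01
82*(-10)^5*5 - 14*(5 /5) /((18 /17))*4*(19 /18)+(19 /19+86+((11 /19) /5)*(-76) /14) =-116234913407 /2835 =-40999969.46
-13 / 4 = -3.25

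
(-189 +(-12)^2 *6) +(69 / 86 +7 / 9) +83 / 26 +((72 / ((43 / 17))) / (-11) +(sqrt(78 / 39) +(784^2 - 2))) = sqrt(2) +34053043091 / 55341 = 615332.60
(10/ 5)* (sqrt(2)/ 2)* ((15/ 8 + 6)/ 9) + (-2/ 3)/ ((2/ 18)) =-6 + 7* sqrt(2)/ 8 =-4.76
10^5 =100000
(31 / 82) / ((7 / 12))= 186 / 287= 0.65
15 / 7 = 2.14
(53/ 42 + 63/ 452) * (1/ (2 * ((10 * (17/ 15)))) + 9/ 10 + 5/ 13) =11159539/ 5993520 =1.86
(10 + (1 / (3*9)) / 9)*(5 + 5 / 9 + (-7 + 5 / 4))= -17017 / 8748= -1.95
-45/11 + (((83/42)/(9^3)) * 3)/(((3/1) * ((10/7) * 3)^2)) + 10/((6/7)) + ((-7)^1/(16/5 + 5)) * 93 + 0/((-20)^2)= -127499650969/1775406600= -71.81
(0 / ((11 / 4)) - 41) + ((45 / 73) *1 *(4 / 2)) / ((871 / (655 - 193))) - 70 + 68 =-2692489 / 63583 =-42.35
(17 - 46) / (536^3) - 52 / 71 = -8007516171 / 10933336576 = -0.73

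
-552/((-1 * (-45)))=-184/15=-12.27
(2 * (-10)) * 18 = -360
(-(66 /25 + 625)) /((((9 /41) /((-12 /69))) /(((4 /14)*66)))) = 113226256 /12075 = 9376.92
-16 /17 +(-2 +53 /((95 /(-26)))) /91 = -23568 /20995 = -1.12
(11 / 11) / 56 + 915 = 51241 / 56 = 915.02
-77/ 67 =-1.15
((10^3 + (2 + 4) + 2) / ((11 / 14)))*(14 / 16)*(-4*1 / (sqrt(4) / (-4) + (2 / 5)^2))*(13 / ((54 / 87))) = 276601.07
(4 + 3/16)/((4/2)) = 67/32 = 2.09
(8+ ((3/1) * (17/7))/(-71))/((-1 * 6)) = -3925/2982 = -1.32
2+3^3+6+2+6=43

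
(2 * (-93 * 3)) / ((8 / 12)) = -837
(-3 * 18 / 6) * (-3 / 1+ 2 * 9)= -135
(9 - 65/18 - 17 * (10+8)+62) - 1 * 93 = -331.61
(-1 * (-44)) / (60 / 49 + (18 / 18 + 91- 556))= -539 / 5669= -0.10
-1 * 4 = -4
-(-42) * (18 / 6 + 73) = 3192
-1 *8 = -8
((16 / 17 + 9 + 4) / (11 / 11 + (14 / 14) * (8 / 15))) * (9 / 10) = 6399 / 782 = 8.18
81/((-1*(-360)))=9/40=0.22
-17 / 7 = -2.43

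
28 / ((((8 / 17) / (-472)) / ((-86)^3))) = 17862996704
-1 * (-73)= 73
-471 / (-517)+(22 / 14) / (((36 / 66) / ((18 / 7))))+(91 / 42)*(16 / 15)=12118382 / 1139985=10.63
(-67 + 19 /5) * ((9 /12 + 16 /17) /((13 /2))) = -3634 /221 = -16.44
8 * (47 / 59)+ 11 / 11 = 435 / 59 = 7.37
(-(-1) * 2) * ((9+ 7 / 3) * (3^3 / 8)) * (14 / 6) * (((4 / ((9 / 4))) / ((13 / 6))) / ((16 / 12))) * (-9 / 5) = -12852 / 65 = -197.72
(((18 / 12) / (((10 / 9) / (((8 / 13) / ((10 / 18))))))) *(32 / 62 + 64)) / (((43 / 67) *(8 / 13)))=325620 / 1333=244.28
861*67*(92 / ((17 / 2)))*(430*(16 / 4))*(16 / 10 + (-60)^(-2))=438238832164 / 255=1718583655.55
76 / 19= 4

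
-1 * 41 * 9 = -369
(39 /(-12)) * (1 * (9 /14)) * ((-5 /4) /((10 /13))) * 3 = 4563 /448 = 10.19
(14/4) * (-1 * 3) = -21/2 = -10.50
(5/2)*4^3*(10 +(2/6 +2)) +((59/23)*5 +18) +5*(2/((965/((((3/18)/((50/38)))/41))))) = 9118875404/4549975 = 2004.16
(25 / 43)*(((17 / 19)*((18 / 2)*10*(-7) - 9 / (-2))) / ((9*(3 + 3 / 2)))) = -8.03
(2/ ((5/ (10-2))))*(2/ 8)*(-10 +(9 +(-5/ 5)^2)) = 0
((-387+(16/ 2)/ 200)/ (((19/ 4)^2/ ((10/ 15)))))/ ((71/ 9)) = -928704/ 640775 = -1.45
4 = 4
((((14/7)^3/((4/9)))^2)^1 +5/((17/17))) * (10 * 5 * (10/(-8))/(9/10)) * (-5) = 1028125/9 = 114236.11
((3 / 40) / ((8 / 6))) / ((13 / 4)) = 9 / 520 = 0.02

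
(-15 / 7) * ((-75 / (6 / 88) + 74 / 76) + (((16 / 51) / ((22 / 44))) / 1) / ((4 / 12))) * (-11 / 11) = -10631325 / 4522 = -2351.02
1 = 1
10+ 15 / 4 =55 / 4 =13.75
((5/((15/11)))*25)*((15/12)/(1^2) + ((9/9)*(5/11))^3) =59625/484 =123.19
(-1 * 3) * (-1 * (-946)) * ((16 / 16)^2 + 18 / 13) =-87978 / 13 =-6767.54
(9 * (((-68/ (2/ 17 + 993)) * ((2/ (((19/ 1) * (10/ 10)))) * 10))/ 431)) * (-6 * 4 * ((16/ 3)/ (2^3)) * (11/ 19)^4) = 48743988480/ 18017515128727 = 0.00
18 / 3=6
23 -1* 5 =18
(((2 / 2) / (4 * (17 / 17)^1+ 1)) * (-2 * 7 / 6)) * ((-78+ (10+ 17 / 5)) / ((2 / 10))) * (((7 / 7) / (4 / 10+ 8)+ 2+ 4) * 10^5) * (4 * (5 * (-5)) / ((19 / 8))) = -34952000000 / 9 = -3883555555.56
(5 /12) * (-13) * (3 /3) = -65 /12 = -5.42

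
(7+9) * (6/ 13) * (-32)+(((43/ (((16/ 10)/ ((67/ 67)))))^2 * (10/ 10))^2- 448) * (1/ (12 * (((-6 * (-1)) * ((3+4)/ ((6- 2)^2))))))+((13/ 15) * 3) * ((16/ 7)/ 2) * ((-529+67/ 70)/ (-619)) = 987988740242347/ 60564940800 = 16312.88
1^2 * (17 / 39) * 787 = 13379 / 39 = 343.05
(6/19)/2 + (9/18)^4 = 67/304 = 0.22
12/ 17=0.71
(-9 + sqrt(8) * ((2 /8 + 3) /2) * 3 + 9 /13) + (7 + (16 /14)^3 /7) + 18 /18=-2948 /31213 + 39 * sqrt(2) /4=13.69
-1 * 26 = -26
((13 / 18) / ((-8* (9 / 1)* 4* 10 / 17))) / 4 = -221 / 207360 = -0.00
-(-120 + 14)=106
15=15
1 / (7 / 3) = 3 / 7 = 0.43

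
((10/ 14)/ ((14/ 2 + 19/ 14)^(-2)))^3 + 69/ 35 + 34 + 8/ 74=59336660488923997/ 477786706880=124190.69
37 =37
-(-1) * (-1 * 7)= -7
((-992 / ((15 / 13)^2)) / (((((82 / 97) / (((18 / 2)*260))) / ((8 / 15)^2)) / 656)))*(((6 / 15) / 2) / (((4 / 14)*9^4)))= -1515344789504 / 36905625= -41060.00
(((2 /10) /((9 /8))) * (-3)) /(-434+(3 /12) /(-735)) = 1568 /1275961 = 0.00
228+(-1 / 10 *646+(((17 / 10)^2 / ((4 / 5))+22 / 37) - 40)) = 377717 / 2960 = 127.61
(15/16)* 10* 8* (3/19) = 225/19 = 11.84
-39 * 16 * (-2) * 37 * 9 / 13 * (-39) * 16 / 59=-19948032 / 59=-338102.24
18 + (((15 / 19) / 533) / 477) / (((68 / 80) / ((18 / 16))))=328479447 / 18248854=18.00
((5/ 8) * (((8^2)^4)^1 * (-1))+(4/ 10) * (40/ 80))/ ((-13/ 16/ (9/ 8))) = 943718382/ 65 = 14518744.34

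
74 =74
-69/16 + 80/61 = -2929/976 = -3.00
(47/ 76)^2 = 0.38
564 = 564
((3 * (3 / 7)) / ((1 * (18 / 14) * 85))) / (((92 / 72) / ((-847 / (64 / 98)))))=-373527 / 31280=-11.94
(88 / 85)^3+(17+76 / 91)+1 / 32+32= 91162151839 / 1788332000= 50.98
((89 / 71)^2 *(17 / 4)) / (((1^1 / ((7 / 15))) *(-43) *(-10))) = 942599 / 130057800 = 0.01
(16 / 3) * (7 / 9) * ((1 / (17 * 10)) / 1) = 56 / 2295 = 0.02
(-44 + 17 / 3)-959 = -2992 / 3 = -997.33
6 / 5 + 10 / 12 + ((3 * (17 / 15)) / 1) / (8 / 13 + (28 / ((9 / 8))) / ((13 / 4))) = 35491 / 14520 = 2.44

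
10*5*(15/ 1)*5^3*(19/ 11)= 1781250/ 11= 161931.82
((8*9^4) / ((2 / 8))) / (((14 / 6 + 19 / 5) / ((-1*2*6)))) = -9447840 / 23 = -410775.65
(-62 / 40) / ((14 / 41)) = -1271 / 280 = -4.54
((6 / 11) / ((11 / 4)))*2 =0.40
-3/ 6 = -1/ 2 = -0.50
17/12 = 1.42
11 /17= 0.65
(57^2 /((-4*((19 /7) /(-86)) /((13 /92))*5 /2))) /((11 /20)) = 669123 /253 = 2644.75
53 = 53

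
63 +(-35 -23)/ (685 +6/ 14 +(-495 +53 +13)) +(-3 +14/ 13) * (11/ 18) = 25873261/ 420030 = 61.60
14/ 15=0.93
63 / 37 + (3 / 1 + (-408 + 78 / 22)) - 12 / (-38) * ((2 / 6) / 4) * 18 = -3087618 / 7733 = -399.28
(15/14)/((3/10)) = 3.57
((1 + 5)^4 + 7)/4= 1303/4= 325.75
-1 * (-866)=866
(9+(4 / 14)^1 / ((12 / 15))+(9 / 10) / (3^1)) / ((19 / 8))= 2704 / 665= 4.07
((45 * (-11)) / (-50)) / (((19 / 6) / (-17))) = -5049 / 95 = -53.15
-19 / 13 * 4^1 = -76 / 13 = -5.85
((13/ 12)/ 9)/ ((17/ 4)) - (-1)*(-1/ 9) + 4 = 3.92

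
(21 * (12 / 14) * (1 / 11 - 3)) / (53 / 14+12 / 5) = -40320 / 4763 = -8.47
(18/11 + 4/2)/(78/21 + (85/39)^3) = 16609320/64252859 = 0.26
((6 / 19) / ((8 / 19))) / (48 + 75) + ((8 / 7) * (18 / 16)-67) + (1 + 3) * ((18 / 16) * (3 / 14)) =-5309 / 82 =-64.74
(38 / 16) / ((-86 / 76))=-361 / 172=-2.10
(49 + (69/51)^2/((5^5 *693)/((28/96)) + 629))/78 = 0.63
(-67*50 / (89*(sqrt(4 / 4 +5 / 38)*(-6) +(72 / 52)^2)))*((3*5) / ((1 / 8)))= 4646959200 / 19888207 +382717400*sqrt(1634) / 19888207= 1011.53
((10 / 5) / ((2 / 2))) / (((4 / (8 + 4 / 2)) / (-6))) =-30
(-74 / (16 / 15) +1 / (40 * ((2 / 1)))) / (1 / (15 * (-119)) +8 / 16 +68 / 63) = -5942979 / 135272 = -43.93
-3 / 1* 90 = -270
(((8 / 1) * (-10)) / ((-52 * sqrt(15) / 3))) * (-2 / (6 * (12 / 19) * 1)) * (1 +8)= -19 * sqrt(15) / 13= -5.66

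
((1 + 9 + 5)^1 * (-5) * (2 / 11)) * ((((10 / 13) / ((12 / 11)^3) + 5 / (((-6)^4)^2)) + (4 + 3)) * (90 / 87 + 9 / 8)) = -62921971925 / 281428992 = -223.58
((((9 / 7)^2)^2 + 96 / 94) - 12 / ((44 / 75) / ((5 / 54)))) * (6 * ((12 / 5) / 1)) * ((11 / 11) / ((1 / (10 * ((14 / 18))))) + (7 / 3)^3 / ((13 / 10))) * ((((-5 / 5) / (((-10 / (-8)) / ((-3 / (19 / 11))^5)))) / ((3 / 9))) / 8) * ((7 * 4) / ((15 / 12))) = 18504753344580096 / 370659639805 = 49923.84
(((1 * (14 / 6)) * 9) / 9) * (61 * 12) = 1708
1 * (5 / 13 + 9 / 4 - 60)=-2983 / 52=-57.37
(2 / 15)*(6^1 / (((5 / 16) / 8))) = 20.48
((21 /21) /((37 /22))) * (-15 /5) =-66 /37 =-1.78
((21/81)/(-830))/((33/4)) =-0.00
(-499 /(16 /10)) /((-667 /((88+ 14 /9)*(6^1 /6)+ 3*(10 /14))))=14413615 /336168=42.88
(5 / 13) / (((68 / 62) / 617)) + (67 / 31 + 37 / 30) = 22583986 / 102765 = 219.76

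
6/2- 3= 0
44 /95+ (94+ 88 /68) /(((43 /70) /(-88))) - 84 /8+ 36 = -1892441977 /138890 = -13625.47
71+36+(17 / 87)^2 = 810172 / 7569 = 107.04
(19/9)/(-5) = -19/45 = -0.42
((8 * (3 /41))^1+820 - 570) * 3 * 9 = 277398 /41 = 6765.80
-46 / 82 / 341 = -23 / 13981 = -0.00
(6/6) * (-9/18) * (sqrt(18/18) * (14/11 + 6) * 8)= -320/11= -29.09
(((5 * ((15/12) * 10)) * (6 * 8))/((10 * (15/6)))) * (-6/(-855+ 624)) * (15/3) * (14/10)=240/11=21.82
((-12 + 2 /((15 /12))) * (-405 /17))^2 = 17740944 /289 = 61387.35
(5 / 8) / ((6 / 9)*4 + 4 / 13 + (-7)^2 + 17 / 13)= 195 / 16624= 0.01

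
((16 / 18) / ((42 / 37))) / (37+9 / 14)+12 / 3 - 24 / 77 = 4063828 / 1095633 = 3.71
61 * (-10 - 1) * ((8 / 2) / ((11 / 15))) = -3660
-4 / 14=-2 / 7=-0.29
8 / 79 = 0.10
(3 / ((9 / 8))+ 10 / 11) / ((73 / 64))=7552 / 2409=3.13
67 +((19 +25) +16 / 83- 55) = 4664 / 83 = 56.19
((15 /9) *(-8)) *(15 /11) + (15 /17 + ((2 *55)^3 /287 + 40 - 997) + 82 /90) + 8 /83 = 734530304117 /200453715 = 3664.34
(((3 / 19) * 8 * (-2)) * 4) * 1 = -192 / 19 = -10.11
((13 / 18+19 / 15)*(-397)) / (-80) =71063 / 7200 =9.87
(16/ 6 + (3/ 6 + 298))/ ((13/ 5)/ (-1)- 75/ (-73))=-659555/ 3444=-191.51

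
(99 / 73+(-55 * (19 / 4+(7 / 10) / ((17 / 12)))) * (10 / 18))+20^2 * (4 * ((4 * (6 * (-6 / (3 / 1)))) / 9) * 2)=-769568557 / 44676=-17225.55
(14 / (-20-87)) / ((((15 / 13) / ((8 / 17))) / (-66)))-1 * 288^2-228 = -756417308 / 9095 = -83168.48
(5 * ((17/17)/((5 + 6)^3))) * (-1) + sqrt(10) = 3.16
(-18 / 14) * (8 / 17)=-0.61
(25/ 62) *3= 75/ 62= 1.21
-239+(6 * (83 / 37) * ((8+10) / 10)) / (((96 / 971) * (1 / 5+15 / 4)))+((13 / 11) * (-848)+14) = -149851601 / 128612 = -1165.14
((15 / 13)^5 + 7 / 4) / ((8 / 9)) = 50728959 / 11881376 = 4.27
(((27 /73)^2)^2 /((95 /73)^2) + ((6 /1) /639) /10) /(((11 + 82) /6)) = 245631556 /317566167675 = 0.00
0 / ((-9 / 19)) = 0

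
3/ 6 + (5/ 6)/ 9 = 16/ 27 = 0.59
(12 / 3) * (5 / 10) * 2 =4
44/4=11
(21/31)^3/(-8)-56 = -56.04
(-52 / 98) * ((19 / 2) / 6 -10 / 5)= 65 / 294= 0.22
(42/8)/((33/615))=4305/44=97.84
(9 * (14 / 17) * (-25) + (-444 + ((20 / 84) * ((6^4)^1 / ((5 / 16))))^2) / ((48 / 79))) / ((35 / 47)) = 251160938579 / 116620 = 2153669.51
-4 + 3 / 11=-41 / 11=-3.73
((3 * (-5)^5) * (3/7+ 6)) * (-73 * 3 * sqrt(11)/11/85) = 46818.19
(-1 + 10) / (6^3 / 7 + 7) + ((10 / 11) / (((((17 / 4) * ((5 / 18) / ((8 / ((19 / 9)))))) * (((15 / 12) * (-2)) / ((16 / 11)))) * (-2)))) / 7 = 26027667 / 72498965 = 0.36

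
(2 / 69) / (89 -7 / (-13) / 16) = 416 / 1277811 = 0.00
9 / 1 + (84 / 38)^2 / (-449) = 1457037 / 162089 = 8.99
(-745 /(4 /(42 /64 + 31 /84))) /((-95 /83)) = 8520863 /51072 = 166.84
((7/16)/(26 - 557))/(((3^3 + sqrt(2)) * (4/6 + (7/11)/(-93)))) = -2387/51471600 + 2387 * sqrt(2)/1389733200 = -0.00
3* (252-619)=-1101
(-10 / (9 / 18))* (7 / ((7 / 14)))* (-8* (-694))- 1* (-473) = -1554087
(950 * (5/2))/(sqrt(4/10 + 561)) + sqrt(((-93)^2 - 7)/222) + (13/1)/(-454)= -13/454 + sqrt(479631)/111 + 2375 * sqrt(14035)/2807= 106.45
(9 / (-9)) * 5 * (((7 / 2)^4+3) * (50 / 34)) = -306125 / 272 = -1125.46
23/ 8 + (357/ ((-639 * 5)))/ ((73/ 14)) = 1774807/ 621960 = 2.85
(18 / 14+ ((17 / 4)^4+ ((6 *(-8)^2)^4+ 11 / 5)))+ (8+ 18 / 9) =194819719590627 / 8960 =21743272275.74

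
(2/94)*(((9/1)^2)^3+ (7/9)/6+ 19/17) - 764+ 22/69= 10463026501/992358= 10543.60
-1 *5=-5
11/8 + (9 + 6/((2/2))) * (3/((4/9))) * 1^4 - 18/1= 677/8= 84.62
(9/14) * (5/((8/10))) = 225/56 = 4.02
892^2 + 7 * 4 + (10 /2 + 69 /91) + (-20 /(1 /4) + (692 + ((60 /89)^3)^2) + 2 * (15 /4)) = 72027378272215371101 /90450594954902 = 796317.35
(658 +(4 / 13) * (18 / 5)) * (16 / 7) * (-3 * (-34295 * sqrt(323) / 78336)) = 146926639 * sqrt(323) / 74256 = 35560.70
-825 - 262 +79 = -1008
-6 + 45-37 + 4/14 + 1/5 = 87/35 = 2.49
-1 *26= -26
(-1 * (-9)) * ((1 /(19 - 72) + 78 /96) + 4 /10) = 45549 /4240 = 10.74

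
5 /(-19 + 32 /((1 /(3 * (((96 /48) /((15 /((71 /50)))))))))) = -625 /103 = -6.07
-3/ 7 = -0.43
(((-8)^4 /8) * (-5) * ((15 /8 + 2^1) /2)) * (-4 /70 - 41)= 1425504 /7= 203643.43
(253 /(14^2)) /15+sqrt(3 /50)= 0.33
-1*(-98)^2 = -9604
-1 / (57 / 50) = -0.88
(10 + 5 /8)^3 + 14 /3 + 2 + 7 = 1863367 /1536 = 1213.13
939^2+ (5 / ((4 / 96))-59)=881782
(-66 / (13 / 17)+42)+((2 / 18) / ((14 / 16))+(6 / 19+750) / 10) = 2400352 / 77805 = 30.85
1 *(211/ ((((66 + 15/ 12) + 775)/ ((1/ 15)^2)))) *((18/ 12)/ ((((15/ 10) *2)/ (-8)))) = -3376/ 758025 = -0.00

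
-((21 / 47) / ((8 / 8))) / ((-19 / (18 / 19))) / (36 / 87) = 1827 / 33934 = 0.05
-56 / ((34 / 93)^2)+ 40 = -109526 / 289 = -378.98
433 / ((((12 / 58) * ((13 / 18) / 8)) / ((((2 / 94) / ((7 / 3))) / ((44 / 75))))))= 16951950 / 47047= 360.32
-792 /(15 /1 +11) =-30.46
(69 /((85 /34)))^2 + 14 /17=324098 /425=762.58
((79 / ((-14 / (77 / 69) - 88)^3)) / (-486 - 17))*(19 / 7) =25289 / 60298195384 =0.00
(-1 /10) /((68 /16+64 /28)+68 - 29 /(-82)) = -574 /429865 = -0.00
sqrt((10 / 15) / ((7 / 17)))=sqrt(714) / 21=1.27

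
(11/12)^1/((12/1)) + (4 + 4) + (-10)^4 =1441163/144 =10008.08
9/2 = 4.50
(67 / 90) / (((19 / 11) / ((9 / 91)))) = 737 / 17290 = 0.04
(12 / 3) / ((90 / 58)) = 116 / 45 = 2.58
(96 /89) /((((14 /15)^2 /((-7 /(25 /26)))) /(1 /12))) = -468 /623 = -0.75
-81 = -81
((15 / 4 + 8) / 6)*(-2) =-47 / 12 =-3.92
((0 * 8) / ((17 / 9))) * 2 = 0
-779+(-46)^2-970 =367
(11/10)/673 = 11/6730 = 0.00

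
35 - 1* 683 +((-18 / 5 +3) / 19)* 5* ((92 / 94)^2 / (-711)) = -6445736180 / 9947127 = -648.00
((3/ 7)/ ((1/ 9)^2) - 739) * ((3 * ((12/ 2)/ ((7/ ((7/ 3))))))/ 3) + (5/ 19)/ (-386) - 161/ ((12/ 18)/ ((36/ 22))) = -1018612311/ 564718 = -1803.75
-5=-5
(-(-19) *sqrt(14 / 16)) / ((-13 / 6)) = -57 *sqrt(14) / 26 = -8.20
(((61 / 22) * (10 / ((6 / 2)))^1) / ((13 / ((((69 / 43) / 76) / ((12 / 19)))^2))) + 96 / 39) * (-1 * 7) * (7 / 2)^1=-24500617841 / 406129152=-60.33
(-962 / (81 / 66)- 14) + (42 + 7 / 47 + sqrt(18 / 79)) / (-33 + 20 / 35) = -799.17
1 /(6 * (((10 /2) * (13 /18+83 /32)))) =48 /4775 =0.01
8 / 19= 0.42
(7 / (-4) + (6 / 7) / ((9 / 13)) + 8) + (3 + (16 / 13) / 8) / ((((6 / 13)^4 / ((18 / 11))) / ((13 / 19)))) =8985773 / 105336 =85.31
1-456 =-455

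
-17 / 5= -3.40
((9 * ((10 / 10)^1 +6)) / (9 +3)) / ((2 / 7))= 147 / 8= 18.38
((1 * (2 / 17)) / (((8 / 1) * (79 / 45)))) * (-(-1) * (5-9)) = -45 / 1343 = -0.03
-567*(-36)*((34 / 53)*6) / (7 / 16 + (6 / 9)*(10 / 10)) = 199874304 / 2809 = 71154.97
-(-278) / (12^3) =139 / 864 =0.16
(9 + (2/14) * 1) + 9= 127/7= 18.14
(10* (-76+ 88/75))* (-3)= 11224/5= 2244.80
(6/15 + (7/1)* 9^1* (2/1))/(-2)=-316/5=-63.20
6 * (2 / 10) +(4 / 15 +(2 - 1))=37 / 15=2.47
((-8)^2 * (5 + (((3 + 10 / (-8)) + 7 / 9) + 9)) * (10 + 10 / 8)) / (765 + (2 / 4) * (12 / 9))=35700 / 2297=15.54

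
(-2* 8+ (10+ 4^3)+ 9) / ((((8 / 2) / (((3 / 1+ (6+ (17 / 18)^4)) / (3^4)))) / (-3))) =-68896435 / 11337408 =-6.08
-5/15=-1/3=-0.33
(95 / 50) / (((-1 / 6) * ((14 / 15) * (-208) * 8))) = 171 / 23296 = 0.01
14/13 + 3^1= 53/13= 4.08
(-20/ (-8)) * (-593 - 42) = -3175/ 2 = -1587.50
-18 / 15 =-6 / 5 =-1.20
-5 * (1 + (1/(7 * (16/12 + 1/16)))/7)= -16655/3283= -5.07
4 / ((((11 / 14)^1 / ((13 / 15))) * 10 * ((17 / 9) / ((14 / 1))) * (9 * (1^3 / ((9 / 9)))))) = 5096 / 14025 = 0.36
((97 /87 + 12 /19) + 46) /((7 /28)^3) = 5051200 /1653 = 3055.78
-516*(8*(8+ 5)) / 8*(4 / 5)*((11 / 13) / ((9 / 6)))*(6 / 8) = -11352 / 5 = -2270.40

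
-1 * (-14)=14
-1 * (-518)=518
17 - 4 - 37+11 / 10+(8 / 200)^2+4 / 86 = -1228289 / 53750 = -22.85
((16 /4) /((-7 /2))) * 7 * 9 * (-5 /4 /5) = 18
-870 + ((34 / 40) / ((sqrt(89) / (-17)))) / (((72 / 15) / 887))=-870 -256343 *sqrt(89) / 8544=-1153.04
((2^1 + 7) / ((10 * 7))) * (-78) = -351 / 35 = -10.03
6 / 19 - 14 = -260 / 19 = -13.68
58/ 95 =0.61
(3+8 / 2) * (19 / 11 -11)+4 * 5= -494 / 11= -44.91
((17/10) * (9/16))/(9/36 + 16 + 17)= 153/5320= 0.03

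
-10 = -10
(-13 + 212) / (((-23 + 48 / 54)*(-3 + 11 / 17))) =153 / 40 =3.82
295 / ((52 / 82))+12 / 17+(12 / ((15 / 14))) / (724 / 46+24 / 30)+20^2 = 364258025 / 420342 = 866.58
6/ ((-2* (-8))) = 3/ 8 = 0.38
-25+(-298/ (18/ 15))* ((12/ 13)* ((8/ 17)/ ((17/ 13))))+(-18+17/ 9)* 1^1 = -123.60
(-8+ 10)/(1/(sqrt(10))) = 2 * sqrt(10) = 6.32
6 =6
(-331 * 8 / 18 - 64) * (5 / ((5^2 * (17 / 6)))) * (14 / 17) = -10640 / 867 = -12.27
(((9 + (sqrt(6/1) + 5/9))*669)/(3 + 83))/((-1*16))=-223/48 -669*sqrt(6)/1376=-5.84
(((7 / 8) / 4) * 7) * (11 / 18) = 539 / 576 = 0.94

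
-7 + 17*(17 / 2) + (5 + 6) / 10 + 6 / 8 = 2787 / 20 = 139.35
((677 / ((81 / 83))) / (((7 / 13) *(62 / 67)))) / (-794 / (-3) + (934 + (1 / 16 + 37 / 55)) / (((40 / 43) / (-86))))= -430692776800 / 26651447024391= -0.02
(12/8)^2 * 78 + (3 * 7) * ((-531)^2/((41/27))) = 319758165/82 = 3899489.82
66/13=5.08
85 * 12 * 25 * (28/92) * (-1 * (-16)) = 2856000/23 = 124173.91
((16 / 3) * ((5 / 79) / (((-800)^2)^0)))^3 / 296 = 64000 / 492545961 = 0.00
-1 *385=-385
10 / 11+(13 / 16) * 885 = 719.97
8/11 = 0.73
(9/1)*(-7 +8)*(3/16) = 27/16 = 1.69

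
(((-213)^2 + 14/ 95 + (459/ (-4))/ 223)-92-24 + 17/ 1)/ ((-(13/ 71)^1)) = -247241.84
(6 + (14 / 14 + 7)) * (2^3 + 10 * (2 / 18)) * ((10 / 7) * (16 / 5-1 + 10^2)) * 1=167608 / 9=18623.11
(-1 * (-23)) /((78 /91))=161 /6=26.83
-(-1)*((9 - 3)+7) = 13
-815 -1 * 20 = -835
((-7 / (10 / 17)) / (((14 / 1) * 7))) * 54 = -459 / 70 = -6.56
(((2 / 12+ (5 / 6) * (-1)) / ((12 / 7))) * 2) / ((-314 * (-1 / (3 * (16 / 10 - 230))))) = 3997 / 2355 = 1.70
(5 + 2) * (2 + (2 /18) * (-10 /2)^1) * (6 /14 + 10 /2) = 494 /9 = 54.89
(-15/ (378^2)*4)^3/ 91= -0.00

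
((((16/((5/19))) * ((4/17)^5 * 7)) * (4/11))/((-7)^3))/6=-622592/11479543845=-0.00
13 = 13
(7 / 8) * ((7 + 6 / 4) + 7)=217 / 16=13.56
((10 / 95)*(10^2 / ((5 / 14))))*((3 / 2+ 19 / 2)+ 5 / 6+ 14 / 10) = 22232 / 57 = 390.04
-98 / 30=-49 / 15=-3.27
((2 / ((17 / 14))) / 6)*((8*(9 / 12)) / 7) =4 / 17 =0.24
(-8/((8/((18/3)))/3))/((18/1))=-1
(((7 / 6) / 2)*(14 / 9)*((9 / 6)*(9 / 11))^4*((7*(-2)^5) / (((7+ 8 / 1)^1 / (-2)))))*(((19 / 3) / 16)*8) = 14252679 / 73205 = 194.70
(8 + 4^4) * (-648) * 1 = -171072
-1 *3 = -3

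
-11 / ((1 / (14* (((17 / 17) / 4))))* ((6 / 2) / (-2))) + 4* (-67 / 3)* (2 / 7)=1 / 7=0.14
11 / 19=0.58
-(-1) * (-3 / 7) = -3 / 7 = -0.43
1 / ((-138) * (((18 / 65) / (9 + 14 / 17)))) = -10855 / 42228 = -0.26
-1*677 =-677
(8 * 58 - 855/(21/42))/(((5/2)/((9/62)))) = -11214/155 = -72.35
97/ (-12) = -97/ 12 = -8.08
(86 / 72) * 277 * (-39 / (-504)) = 25.60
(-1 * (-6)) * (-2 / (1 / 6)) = -72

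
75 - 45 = 30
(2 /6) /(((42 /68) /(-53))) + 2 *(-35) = -6212 /63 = -98.60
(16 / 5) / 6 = 8 / 15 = 0.53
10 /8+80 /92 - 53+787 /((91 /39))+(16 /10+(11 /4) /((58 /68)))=291.23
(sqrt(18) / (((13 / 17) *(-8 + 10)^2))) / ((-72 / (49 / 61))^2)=40817 *sqrt(2) / 334354176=0.00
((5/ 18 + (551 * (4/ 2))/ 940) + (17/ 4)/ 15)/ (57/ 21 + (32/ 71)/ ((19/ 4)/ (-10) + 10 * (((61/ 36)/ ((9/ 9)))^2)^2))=501669958005181/ 787119978346668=0.64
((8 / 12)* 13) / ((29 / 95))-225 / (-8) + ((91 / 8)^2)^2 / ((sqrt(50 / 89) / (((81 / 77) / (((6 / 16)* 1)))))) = 39335 / 696 + 264503421* sqrt(178) / 56320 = 62714.82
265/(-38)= -265/38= -6.97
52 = 52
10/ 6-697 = -2086/ 3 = -695.33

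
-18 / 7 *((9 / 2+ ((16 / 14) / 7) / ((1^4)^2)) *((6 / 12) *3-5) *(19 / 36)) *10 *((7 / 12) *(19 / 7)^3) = 297783485 / 115248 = 2583.85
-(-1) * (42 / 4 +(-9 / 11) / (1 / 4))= 159 / 22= 7.23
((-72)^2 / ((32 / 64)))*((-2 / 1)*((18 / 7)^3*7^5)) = -5925685248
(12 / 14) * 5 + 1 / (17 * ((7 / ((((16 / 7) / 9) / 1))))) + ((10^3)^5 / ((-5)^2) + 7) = 299880000000084625 / 7497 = 40000000000011.29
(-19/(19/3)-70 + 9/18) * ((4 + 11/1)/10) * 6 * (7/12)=-3045/8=-380.62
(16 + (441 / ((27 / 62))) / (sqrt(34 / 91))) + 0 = 16 + 1519 * sqrt(3094) / 51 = 1672.71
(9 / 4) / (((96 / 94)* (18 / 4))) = 47 / 96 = 0.49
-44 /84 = -11 /21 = -0.52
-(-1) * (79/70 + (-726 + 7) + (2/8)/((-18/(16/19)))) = -8593061/11970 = -717.88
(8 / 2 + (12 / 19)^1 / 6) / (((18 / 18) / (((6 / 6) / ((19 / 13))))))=1014 / 361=2.81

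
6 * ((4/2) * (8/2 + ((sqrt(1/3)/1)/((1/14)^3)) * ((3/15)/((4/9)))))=48 + 24696 * sqrt(3)/5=8602.95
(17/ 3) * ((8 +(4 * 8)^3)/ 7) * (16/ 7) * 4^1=35660288/ 147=242586.99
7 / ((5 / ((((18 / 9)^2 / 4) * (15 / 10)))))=2.10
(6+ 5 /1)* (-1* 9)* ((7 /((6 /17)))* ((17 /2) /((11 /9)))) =-54621 /4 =-13655.25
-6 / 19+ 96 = 1818 / 19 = 95.68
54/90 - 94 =-467/5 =-93.40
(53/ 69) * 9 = 159/ 23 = 6.91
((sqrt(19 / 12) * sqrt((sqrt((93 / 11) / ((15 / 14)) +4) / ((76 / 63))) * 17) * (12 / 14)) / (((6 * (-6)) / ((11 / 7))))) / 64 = -sqrt(119) * 165^(3 / 4) * 218^(1 / 4) / 376320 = -0.01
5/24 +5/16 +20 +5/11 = 11075/528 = 20.98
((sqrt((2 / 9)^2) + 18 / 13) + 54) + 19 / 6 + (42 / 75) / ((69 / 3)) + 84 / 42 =8180351 / 134550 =60.80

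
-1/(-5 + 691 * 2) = -1/1377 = -0.00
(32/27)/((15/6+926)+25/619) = 39616/31037391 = 0.00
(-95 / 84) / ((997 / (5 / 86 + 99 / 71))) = -120365 / 73052184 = -0.00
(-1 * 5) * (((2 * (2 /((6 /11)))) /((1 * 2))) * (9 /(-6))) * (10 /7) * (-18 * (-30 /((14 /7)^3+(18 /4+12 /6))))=297000 /203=1463.05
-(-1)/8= 1/8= 0.12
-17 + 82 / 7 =-37 / 7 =-5.29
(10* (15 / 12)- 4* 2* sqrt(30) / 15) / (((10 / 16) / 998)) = 19960- 63872* sqrt(30) / 75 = 15295.45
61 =61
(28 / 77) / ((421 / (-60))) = -240 / 4631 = -0.05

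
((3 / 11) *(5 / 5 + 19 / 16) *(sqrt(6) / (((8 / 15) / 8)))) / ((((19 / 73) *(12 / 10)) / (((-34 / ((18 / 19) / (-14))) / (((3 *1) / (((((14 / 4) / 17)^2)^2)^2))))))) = 2577586647125 *sqrt(6) / 166393973256192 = 0.04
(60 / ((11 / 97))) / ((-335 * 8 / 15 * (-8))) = 4365 / 11792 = 0.37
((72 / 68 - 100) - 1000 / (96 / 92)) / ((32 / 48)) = -53921 / 34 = -1585.91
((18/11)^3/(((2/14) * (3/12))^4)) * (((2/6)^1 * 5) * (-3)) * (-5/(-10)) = -8961684480/1331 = -6733046.19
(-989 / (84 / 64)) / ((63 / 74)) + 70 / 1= -1078366 / 1323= -815.09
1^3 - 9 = -8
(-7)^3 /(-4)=343 /4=85.75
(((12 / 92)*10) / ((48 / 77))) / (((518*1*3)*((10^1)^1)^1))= 11 / 81696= 0.00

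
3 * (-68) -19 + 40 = -183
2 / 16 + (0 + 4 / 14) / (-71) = 481 / 3976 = 0.12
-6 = -6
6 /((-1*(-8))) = 3 /4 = 0.75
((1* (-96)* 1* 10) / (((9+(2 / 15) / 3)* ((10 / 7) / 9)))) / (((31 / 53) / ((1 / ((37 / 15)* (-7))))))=30909600 / 466829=66.21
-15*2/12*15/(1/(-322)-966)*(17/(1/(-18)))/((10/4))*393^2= -228272533020/311053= -733870.22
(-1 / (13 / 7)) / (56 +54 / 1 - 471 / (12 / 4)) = 7 / 611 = 0.01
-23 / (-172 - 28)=23 / 200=0.12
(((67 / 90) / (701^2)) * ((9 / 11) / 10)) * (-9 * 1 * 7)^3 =-16753149 / 540541100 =-0.03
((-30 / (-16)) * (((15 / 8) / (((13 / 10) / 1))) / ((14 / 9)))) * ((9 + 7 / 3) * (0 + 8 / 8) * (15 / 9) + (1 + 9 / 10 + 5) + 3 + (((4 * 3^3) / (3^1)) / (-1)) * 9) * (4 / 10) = -1195605 / 5824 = -205.29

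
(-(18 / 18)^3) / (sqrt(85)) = -sqrt(85) / 85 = -0.11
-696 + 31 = -665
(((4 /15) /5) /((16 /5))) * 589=589 /60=9.82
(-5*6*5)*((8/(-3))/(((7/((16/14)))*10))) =320/49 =6.53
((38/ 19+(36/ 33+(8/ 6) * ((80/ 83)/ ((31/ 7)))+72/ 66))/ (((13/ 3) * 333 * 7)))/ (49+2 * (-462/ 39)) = 379714/ 21705542397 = 0.00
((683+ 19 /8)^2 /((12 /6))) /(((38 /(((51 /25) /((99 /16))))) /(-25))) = -511075913 /10032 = -50944.57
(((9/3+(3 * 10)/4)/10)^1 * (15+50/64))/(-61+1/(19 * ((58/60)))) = -1168671/4298368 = -0.27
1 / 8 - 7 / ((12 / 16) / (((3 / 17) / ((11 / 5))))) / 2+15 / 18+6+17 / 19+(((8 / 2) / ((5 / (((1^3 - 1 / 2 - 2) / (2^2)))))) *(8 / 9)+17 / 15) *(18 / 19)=3538699 / 426360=8.30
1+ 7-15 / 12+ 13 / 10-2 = 6.05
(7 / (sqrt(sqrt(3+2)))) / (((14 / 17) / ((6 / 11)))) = 51 * 5^(3 / 4) / 55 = 3.10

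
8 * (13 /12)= 26 /3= 8.67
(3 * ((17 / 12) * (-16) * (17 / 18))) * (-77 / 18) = 22253 / 81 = 274.73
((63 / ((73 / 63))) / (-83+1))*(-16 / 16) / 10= 3969 / 59860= 0.07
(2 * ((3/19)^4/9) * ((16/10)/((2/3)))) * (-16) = -3456/651605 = -0.01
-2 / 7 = -0.29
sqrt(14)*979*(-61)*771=-46043349*sqrt(14)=-172278436.90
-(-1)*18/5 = 18/5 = 3.60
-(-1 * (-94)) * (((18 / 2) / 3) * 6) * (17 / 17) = -1692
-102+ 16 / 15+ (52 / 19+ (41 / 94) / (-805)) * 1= -423542461 / 4313190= -98.20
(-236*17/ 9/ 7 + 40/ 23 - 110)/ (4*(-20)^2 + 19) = -249146/ 2345931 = -0.11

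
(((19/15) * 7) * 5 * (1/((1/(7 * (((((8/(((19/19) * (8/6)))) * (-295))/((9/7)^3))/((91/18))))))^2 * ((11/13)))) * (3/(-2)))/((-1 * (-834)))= -5446831047700/43470999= -125298.04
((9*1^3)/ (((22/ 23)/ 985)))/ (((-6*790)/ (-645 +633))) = 40779/ 1738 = 23.46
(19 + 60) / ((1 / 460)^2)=16716400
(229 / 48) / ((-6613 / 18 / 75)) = -51525 / 52904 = -0.97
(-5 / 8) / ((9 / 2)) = -0.14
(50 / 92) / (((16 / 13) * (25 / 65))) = 845 / 736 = 1.15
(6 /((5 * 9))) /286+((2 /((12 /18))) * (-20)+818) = 1625911 /2145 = 758.00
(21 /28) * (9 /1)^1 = 27 /4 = 6.75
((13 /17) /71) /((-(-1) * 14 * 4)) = 13 /67592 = 0.00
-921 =-921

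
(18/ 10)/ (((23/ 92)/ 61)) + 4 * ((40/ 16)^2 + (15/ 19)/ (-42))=464.12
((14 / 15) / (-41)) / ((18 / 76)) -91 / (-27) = 6041 / 1845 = 3.27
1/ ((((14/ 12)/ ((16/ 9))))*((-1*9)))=-32/ 189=-0.17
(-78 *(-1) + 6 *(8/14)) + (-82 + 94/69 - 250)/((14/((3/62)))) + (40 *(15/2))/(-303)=79944513/1008182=79.30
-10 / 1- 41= -51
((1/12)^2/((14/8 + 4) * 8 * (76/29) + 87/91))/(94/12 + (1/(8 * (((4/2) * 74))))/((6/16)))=13949/1912410276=0.00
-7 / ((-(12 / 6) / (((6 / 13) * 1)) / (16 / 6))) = 56 / 13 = 4.31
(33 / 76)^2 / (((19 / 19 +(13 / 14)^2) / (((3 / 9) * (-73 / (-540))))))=5929 / 1299600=0.00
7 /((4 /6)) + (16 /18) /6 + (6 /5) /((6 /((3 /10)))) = 7228 /675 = 10.71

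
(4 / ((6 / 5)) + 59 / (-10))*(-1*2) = 77 / 15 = 5.13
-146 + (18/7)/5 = -5092/35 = -145.49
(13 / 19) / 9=13 / 171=0.08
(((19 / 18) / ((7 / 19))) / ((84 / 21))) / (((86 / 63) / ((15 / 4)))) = 5415 / 2752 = 1.97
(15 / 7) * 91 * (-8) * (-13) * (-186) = -3772080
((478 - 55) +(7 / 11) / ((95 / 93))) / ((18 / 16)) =1180496 / 3135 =376.55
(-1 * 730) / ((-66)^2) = -365 / 2178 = -0.17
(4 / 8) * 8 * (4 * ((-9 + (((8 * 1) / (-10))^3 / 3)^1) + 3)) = -37024 / 375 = -98.73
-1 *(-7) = 7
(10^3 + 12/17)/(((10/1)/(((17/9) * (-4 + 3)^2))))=8506/45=189.02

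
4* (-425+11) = -1656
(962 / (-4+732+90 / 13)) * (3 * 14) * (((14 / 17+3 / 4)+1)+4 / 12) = 25956203 / 162418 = 159.81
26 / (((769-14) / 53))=1378 / 755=1.83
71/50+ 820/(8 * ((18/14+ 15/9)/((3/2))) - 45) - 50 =-7059647/92150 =-76.61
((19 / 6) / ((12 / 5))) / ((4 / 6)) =95 / 48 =1.98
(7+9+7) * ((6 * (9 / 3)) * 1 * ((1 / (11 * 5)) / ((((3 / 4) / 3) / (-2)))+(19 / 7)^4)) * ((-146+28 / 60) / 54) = -358916375423 / 5942475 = -60398.47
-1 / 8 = -0.12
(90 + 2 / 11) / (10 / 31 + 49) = 30752 / 16819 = 1.83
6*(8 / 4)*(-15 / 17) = -180 / 17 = -10.59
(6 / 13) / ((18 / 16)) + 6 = 250 / 39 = 6.41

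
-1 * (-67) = 67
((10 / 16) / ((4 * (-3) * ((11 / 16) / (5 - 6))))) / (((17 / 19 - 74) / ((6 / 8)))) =-95 / 122232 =-0.00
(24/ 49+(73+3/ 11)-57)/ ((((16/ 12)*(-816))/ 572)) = -8.81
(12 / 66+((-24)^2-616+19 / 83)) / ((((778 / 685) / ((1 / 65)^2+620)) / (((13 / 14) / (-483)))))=864761021291 / 20813620828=41.55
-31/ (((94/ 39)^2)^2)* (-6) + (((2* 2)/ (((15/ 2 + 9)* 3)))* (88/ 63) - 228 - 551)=-17118079065421/ 22134233016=-773.38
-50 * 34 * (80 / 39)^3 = -870400000 / 59319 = -14673.21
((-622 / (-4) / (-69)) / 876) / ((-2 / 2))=311 / 120888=0.00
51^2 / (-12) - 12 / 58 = -216.96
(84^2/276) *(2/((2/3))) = 1764/23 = 76.70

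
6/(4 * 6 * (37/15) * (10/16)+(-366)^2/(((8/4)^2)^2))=24/33637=0.00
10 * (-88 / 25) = -176 / 5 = -35.20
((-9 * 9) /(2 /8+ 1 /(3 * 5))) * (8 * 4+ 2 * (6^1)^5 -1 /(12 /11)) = -75733785 /19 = -3985988.68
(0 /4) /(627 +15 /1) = 0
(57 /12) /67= 19 /268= 0.07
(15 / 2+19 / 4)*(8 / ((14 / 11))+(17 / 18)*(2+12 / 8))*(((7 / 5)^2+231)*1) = 6158516 / 225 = 27371.18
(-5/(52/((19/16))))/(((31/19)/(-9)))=16245/25792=0.63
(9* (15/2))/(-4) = -135/8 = -16.88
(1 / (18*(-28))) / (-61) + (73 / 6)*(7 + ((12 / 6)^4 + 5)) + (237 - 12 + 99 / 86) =749328679 / 1321992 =566.82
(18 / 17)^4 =104976 / 83521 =1.26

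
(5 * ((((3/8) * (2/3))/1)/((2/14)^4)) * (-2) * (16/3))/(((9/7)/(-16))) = 10756480/27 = 398388.15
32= 32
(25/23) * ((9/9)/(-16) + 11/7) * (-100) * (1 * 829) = -87563125/644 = -135967.59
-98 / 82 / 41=-49 / 1681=-0.03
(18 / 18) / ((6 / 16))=8 / 3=2.67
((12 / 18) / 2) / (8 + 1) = 1 / 27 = 0.04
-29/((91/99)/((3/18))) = -957/182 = -5.26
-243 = -243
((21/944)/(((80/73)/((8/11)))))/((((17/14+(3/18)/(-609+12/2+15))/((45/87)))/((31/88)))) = 62872929/28374840736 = 0.00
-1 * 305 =-305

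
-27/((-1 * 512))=27/512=0.05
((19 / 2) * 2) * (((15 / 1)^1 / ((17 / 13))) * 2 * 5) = 37050 / 17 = 2179.41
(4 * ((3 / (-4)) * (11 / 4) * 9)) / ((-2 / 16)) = 594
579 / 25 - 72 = -1221 / 25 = -48.84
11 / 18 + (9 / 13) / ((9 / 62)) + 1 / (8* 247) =7361 / 1368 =5.38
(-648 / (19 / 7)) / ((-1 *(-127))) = -4536 / 2413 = -1.88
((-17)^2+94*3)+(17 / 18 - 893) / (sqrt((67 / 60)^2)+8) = 776441 / 1641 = 473.15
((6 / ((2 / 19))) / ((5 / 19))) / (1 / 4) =4332 / 5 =866.40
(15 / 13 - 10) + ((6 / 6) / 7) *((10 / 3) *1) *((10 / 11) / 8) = -52805 / 6006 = -8.79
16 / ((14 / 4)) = 32 / 7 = 4.57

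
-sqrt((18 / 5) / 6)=-0.77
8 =8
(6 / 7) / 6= 1 / 7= 0.14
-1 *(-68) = 68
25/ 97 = 0.26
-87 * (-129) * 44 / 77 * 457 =20515644 / 7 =2930806.29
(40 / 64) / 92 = 5 / 736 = 0.01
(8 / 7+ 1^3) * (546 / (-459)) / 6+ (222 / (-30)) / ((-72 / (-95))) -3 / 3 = -4565 / 408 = -11.19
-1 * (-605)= 605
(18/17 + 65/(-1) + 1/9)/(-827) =9766/126531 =0.08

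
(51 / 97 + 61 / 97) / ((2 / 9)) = 504 / 97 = 5.20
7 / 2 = 3.50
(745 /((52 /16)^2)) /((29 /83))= 989360 /4901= 201.87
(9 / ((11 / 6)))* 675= 36450 / 11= 3313.64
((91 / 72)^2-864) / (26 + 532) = -4470695 / 2892672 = -1.55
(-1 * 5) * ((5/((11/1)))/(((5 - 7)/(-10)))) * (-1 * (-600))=-75000/11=-6818.18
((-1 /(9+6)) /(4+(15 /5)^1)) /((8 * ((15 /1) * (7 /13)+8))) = -13 /175560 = -0.00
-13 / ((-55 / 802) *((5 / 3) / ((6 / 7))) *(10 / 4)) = 375336 / 9625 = 39.00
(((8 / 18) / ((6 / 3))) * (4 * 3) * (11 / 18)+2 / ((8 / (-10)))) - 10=-10.87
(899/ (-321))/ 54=-899/ 17334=-0.05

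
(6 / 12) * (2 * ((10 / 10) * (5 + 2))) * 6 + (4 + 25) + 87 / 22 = 1649 / 22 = 74.95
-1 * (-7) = 7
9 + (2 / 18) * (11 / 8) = 659 / 72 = 9.15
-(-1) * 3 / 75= 1 / 25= 0.04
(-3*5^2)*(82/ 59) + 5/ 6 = -36605/ 354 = -103.40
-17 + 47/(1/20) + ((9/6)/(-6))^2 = 14769/16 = 923.06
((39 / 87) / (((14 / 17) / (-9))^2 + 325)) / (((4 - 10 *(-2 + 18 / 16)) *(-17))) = -1404 / 220635509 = -0.00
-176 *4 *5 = -3520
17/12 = 1.42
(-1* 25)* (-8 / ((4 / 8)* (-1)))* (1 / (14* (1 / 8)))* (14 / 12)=-800 / 3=-266.67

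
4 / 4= 1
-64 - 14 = -78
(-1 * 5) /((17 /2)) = -10 /17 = -0.59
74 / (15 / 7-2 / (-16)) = 4144 / 127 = 32.63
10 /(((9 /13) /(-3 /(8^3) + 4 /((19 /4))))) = 528775 /43776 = 12.08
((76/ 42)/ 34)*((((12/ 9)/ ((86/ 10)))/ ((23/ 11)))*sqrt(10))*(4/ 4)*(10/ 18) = 20900*sqrt(10)/ 9532971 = 0.01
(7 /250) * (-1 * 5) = -7 /50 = -0.14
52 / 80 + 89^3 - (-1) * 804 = 14115473 / 20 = 705773.65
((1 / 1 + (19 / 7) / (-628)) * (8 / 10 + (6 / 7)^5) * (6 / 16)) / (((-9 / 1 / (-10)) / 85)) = 3289745905 / 73883572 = 44.53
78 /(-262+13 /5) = -390 /1297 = -0.30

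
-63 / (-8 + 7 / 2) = 14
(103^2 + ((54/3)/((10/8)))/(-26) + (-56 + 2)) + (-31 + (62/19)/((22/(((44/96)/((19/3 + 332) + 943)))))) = 12892484417/1225120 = 10523.45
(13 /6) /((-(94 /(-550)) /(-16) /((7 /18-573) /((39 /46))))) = 521534200 /3807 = 136993.49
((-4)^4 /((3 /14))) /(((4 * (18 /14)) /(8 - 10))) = -12544 /27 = -464.59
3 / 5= 0.60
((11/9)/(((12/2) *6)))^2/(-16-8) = -121/2519424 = -0.00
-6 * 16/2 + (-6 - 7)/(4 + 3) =-349/7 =-49.86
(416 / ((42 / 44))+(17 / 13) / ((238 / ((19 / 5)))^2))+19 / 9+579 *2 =1595.92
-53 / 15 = -3.53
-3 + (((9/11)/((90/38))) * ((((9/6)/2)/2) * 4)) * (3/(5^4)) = -206079/68750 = -3.00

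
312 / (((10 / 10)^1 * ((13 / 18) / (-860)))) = -371520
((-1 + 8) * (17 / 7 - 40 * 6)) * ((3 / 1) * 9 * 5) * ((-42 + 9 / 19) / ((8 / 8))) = 177134445 / 19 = 9322865.53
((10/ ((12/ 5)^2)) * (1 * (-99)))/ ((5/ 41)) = -11275/ 8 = -1409.38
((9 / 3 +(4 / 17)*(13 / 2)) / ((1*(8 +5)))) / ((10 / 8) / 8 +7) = 2464 / 50609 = 0.05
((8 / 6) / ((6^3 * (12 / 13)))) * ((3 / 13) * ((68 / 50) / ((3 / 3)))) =17 / 8100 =0.00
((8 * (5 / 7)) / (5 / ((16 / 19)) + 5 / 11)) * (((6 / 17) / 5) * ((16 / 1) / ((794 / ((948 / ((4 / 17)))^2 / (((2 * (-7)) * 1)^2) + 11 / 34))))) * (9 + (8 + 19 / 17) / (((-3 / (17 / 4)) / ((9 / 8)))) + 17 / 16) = -55562764400 / 118060257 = -470.63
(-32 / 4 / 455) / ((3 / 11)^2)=-0.24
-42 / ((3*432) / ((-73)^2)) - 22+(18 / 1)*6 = -18727 / 216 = -86.70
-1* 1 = -1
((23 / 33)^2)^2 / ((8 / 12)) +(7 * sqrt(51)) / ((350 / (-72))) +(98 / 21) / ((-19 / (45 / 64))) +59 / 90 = -9.45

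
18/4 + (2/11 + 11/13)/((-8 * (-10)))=51627/11440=4.51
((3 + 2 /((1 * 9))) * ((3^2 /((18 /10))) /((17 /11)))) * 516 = 274340 /51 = 5379.22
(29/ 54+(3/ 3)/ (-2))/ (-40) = -1/ 1080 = -0.00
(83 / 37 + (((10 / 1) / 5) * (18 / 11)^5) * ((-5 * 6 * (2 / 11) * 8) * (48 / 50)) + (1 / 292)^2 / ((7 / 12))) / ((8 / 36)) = -431649013288123809 / 97805119174840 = -4413.36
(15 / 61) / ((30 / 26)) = 13 / 61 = 0.21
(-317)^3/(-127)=250826.87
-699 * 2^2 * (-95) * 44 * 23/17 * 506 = 136016564640/17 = 8000974390.59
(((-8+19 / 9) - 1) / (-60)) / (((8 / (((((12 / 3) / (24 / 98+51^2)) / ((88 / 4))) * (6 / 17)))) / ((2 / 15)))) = 1519 / 32177529450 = 0.00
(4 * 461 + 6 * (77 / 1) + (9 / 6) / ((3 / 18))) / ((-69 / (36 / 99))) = -9260 / 759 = -12.20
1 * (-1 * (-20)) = 20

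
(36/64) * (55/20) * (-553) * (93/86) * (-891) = 4536500661/5504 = 824218.87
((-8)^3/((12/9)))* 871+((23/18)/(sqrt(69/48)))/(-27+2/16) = -334464 - 16* sqrt(23)/1935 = -334464.04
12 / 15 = 4 / 5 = 0.80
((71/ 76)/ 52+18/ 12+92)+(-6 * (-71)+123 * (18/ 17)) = 43653023/ 67184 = 649.75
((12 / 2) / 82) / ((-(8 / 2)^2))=-3 / 656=-0.00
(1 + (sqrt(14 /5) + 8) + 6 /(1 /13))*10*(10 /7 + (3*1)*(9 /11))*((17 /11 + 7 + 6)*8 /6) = 382720*sqrt(70) /2541 + 55494400 /847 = 66778.93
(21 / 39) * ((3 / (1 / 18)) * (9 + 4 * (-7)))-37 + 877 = 287.54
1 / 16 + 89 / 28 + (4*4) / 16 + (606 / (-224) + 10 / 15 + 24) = 2201 / 84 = 26.20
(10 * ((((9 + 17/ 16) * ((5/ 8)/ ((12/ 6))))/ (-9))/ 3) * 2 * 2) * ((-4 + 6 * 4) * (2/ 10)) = -4025/ 216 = -18.63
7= 7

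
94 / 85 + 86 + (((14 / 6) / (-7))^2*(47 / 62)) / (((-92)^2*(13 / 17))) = 454589793739 / 5218817760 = 87.11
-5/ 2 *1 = -5/ 2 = -2.50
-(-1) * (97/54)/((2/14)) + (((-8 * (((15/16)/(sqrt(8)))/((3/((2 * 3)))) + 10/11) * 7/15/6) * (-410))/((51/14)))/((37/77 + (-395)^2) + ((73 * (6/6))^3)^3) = 773465 * sqrt(2)/1387132326023884838478 + 52325713853900993684969/4161396978071654515434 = 12.57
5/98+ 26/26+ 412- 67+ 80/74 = 1258701/3626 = 347.13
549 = 549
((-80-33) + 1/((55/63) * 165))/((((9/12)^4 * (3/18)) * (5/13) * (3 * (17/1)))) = -2275047424/20827125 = -109.23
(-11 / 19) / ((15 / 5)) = -11 / 57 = -0.19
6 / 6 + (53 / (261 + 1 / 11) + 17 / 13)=93739 / 37336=2.51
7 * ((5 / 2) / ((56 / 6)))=15 / 8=1.88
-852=-852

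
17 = 17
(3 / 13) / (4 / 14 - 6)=-21 / 520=-0.04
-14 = -14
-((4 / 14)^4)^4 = -65536 / 33232930569601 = -0.00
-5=-5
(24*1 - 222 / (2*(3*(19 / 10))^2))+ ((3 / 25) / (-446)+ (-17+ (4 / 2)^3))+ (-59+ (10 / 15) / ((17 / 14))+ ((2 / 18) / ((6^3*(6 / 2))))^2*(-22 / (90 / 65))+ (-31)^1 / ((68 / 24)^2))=-50.73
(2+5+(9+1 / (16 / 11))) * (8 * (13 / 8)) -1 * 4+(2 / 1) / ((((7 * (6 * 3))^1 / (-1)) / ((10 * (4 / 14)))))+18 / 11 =16650845 / 77616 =214.53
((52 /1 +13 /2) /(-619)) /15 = -39 /6190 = -0.01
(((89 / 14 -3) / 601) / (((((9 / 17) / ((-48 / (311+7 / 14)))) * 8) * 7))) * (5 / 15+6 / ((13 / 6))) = -193358 / 2146567059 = -0.00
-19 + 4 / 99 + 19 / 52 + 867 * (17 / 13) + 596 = 8809129 / 5148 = 1711.18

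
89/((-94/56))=-2492/47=-53.02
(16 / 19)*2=32 / 19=1.68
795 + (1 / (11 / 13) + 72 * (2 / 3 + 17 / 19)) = 189898 / 209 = 908.60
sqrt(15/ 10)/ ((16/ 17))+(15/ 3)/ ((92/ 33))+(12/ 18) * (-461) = -84329/ 276+17 * sqrt(6)/ 32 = -304.24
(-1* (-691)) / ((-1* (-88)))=691 / 88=7.85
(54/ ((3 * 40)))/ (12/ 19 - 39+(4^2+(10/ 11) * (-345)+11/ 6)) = -5643/ 4190510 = -0.00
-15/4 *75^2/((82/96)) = -1012500/41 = -24695.12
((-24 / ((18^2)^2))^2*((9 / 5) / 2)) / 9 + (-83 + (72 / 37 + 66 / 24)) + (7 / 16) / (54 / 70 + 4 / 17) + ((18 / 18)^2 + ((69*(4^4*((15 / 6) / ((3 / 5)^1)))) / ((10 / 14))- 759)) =866731433838740191 / 8480395355760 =102204.13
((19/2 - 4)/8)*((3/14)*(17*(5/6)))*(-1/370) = -187/33152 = -0.01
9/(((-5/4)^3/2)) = -1152/125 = -9.22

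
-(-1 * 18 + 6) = 12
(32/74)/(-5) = -0.09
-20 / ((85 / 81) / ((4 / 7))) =-10.89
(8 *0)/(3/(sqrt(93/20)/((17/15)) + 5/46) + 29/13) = 0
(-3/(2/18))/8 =-27/8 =-3.38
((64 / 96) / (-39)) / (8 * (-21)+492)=-1 / 18954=-0.00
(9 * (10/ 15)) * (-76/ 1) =-456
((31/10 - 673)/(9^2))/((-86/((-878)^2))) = 430345993/5805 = 74133.68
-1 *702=-702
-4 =-4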